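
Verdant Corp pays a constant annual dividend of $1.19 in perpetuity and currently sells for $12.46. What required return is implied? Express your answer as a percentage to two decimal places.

P = C/r ⇒ r = C/P = $1.19/$12.46 = 0.095506

9.55%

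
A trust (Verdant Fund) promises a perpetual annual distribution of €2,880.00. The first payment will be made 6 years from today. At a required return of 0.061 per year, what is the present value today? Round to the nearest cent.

Value at end of year 5: C / r = €2,880.00 / 0.061 = €47,213.1148
Discount to today: PV = €47,213.1148 / (1 + 0.061)^5 = €47,213.1148 / 1.344550 = €35,114.44

€35114.44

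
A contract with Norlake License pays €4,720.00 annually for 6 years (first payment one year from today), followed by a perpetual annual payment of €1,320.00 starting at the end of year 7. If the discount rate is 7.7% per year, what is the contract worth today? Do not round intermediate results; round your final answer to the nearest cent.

€33004.73

PV of 6-year annuity: €4,720.00 × [1 − (1+0.077)^−6] / 0.077 = 22020.00599
Perpetuity value at year 6: €1,320.00 / 0.077 = 17142.85714
PV of perpetuity: 17142.85714 / (1+0.077)^6 = 10984.71987
Total PV = 22020.00599 + 10984.71987 = 33004.72587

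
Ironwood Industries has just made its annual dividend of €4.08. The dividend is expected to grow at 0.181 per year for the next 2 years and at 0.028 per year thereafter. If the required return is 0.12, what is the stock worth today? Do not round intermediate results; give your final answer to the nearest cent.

€59.53

D_1 = 4.81848
D_2 = 5.69062
Terminal value at year 2: TV = D_2×(1+g_2)/(r−g_2) = 5.84996/0.092 = 63.58655
P_0 = D_1/(1+r)^1 + D_2/(1+r)^2 + TV/(1+r)^2
    = 4.30221 + 4.53653 + 50.69081 = 59.52955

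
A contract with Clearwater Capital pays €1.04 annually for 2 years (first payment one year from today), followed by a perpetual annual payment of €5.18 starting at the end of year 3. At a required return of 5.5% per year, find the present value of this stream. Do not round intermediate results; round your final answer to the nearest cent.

PV of 2-year annuity: €1.04 × [1 − (1+0.055)^−2] / 0.055 = 1.92017
Perpetuity value at year 2: €5.18 / 0.055 = 94.18182
PV of perpetuity: 94.18182 / (1+0.055)^2 = 84.61788
Total PV = 1.92017 + 84.61788 = 86.53805

€86.54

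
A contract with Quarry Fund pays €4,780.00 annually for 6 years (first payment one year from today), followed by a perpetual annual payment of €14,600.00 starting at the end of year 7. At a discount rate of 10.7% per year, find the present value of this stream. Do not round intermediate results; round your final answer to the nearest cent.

PV of 6-year annuity: €4,780.00 × [1 − (1+0.107)^−6] / 0.107 = 20397.94442
Perpetuity value at year 6: €14,600.00 / 0.107 = 136448.59813
PV of perpetuity: 136448.59813 / (1+0.107)^6 = 74145.25324
Total PV = 20397.94442 + 74145.25324 = 94543.19766

€94543.20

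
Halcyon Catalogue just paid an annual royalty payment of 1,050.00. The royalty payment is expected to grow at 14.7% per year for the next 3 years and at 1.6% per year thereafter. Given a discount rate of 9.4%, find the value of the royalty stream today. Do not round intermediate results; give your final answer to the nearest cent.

19227.74

D_1 = 1204.35000
D_2 = 1381.38945
D_3 = 1584.45370
Terminal value at year 3: TV = D_3×(1+g_2)/(r−g_2) = 1609.80496/0.078 = 20638.52511
P_0 = D_1/(1+r)^1 + D_2/(1+r)^2 + D_3/(1+r)^3 + TV/(1+r)^3
    = 1100.86837 + 1154.20112 + 1210.11763 + 15762.55780 = 19227.74492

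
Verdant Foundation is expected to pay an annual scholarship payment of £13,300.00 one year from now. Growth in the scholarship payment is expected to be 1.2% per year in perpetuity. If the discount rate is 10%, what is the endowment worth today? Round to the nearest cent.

£151136.36

Growing perpetuity: P = D₁ / (r − g) = £13,300.0000 / (0.1 − 0.012) = £151,136.36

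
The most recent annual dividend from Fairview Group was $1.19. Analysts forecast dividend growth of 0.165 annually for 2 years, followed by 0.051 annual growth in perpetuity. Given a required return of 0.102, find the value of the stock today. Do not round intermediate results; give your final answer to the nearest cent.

D_1 = 1.38635
D_2 = 1.61510
Terminal value at year 2: TV = D_2×(1+g_2)/(r−g_2) = 1.69747/0.051 = 33.28368
P_0 = D_1/(1+r)^1 + D_2/(1+r)^2 + TV/(1+r)^2
    = 1.25803 + 1.32995 + 27.40742 = 29.99540

$30.00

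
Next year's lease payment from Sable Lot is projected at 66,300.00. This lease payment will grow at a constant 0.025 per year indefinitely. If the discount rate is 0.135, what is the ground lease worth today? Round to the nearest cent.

Growing perpetuity: P = D₁ / (r − g) = 66,300.0000 / (0.135 − 0.025) = 602,727.27

602727.27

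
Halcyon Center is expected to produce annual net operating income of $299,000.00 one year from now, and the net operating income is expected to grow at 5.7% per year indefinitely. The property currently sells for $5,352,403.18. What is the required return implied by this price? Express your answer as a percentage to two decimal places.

P = D₁/(r − g) ⇒ r = D₁/P + g = $299,000.0000/$5,352,403.18 + 0.057 = 0.055863 + 0.057 = 0.112863

11.29%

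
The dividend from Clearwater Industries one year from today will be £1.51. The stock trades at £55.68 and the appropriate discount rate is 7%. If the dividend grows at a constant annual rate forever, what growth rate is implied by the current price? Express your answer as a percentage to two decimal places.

4.29%

P = D₁/(r−g) ⇒ g = r − D₁/P = 0.07 − £1.51/£55.68 = 0.042881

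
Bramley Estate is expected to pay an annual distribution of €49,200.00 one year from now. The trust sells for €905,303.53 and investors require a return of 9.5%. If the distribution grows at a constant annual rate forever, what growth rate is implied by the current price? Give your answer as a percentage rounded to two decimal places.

P = D₁/(r−g) ⇒ g = r − D₁/P = 0.095 − €49,200.00/€905,303.53 = 0.040654

4.07%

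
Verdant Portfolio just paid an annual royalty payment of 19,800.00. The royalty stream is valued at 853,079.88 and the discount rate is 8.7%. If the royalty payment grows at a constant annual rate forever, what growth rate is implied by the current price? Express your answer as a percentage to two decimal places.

P = D₀(1+g)/(r−g) ⇒ P(r−g) = D₀(1+g) ⇒ g(P+D₀) = P·r − D₀
g = (P·r − D₀)/(P + D₀) = (853,079.88×0.087 − 19,800.00) / (853,079.88 + 19,800.00) = 0.062343

6.23%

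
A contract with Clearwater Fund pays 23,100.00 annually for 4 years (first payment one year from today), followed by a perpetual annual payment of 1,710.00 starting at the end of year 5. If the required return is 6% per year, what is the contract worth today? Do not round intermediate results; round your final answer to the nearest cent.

102618.61

PV of 4-year annuity: 23,100.00 × [1 − (1+0.06)^−4] / 0.06 = 80043.93965
Perpetuity value at year 4: 1,710.00 / 0.06 = 28500.00000
PV of perpetuity: 28500.00000 / (1+0.06)^4 = 22574.66940
Total PV = 80043.93965 + 22574.66940 = 102618.60906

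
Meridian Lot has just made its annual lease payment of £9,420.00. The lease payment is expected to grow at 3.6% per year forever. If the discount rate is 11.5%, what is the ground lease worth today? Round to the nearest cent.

D₁ = D₀ × (1 + g) = £9,420.00 × 1.036 = £9,759.1200
Growing perpetuity: P = D₁ / (r − g) = £9,759.1200 / (0.115 − 0.036) = £123,533.16

£123533.16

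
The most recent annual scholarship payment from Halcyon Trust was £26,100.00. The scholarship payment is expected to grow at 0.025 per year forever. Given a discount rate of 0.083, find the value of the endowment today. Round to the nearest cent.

£461250.00

D₁ = D₀ × (1 + g) = £26,100.00 × 1.025 = £26,752.5000
Growing perpetuity: P = D₁ / (r − g) = £26,752.5000 / (0.083 − 0.025) = £461,250.00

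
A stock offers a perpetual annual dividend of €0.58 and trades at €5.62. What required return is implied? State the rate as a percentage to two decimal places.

P = C/r ⇒ r = C/P = €0.58/€5.62 = 0.103203

10.32%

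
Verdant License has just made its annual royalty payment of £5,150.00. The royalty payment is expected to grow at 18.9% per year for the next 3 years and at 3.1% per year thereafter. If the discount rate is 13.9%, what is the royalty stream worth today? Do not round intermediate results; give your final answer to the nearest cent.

£72772.94

D_1 = 6123.35000
D_2 = 7280.66315
D_3 = 8656.70849
Terminal value at year 3: TV = D_3×(1+g_2)/(r−g_2) = 8925.06645/0.108 = 82639.50415
P_0 = D_1/(1+r)^1 + D_2/(1+r)^2 + D_3/(1+r)^3 + TV/(1+r)^3
    = 5376.07550 + 5612.07531 + 5858.43507 + 55926.35698 = 72772.94286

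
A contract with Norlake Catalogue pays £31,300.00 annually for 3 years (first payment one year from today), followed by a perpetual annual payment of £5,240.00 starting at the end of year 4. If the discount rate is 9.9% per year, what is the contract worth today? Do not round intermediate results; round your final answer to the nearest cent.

£117850.92

PV of 3-year annuity: £31,300.00 × [1 − (1+0.099)^−3] / 0.099 = 77975.70689
Perpetuity value at year 3: £5,240.00 / 0.099 = 52929.29293
PV of perpetuity: 52929.29293 / (1+0.099)^3 = 39875.21293
Total PV = 77975.70689 + 39875.21293 = 117850.91982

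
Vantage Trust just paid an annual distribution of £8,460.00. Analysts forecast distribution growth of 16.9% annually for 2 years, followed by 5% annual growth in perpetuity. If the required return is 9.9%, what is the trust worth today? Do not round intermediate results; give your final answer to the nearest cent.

£223685.79

D_1 = 9889.74000
D_2 = 11561.10606
Terminal value at year 2: TV = D_2×(1+g_2)/(r−g_2) = 12139.16136/0.049 = 247737.98700
P_0 = D_1/(1+r)^1 + D_2/(1+r)^2 + TV/(1+r)^2
    = 8998.85350 + 9572.02889 + 205114.90469 = 223685.78708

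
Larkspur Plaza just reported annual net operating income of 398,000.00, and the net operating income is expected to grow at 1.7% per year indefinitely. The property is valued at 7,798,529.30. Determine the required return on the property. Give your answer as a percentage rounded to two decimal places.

6.89%

D₁ = 398,000.00 × 1.017 = 404,766.0000
P = D₁/(r − g) ⇒ r = D₁/P + g = 404,766.0000/7,798,529.30 + 0.017 = 0.051903 + 0.017 = 0.068903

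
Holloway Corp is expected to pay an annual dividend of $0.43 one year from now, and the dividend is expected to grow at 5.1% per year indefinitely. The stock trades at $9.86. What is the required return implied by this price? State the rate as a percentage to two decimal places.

P = D₁/(r − g) ⇒ r = D₁/P + g = $0.4300/$9.86 + 0.051 = 0.043611 + 0.051 = 0.094611

9.46%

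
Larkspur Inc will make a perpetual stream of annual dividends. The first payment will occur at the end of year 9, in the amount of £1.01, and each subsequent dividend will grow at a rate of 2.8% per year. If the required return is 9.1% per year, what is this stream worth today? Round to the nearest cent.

Value at end of year 8: C₁ / (r − g) = £1.01 / (0.091 − 0.028) = £16.0317
Discount to today: PV = £16.0317 / (1 + 0.091)^8 = £16.0317 / 2.007234 = £7.99

£7.99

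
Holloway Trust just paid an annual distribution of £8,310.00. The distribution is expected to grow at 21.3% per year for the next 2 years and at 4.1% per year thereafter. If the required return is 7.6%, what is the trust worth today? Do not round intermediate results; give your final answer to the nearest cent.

£334038.17

D_1 = 10080.03000
D_2 = 12227.07639
Terminal value at year 2: TV = D_2×(1+g_2)/(r−g_2) = 12728.38652/0.035 = 363668.18634
P_0 = D_1/(1+r)^1 + D_2/(1+r)^2 + TV/(1+r)^2
    = 9368.05762 + 10560.83076 + 314109.28050 = 334038.16888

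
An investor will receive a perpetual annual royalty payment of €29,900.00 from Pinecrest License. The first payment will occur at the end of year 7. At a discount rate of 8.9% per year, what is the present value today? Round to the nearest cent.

Value at end of year 6: C / r = €29,900.00 / 0.089 = €335,955.0562
Discount to today: PV = €335,955.0562 / (1 + 0.089)^6 = €335,955.0562 / 1.667890 = €201,425.25

€201425.25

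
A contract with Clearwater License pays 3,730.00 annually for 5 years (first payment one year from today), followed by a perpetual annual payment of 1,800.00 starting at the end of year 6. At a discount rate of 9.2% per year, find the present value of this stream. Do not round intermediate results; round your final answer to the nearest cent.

27033.45

PV of 5-year annuity: 3,730.00 × [1 − (1+0.092)^−5] / 0.092 = 14433.42170
Perpetuity value at year 5: 1,800.00 / 0.092 = 19565.21739
PV of perpetuity: 19565.21739 / (1+0.092)^5 = 12600.02729
Total PV = 14433.42170 + 12600.02729 = 27033.44899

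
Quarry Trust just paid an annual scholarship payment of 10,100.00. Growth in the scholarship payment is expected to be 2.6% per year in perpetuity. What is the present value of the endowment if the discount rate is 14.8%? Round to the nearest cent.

84939.34

D₁ = D₀ × (1 + g) = 10,100.00 × 1.026 = 10,362.6000
Growing perpetuity: P = D₁ / (r − g) = 10,362.6000 / (0.148 − 0.026) = 84,939.34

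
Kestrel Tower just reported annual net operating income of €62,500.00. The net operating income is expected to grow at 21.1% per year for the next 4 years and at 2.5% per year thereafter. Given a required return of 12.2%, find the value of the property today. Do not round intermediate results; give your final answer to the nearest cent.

D_1 = 75687.50000
D_2 = 91657.56250
D_3 = 110997.30819
D_4 = 134417.74022
Terminal value at year 4: TV = D_4×(1+g_2)/(r−g_2) = 137778.18372/0.097 = 1420393.64660
P_0 = D_1/(1+r)^1 + D_2/(1+r)^2 + D_3/(1+r)^3 + D_4/(1+r)^4 + TV/(1+r)^4
    = 67457.66488 + 72808.58483 + 78583.95385 + 84817.44039 + 896266.76700 = 1199934.41096

€1199934.41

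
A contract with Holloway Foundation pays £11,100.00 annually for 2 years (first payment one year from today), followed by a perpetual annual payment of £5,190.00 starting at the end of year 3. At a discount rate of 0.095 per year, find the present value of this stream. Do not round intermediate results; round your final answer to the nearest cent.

£64957.84

PV of 2-year annuity: £11,100.00 × [1 − (1+0.095)^−2] / 0.095 = 19394.50804
Perpetuity value at year 2: £5,190.00 / 0.095 = 54631.57895
PV of perpetuity: 54631.57895 / (1+0.095)^2 = 45563.33600
Total PV = 19394.50804 + 45563.33600 = 64957.84404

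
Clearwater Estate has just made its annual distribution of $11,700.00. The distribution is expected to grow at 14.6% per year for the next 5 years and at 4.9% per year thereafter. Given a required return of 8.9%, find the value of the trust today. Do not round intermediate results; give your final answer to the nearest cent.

D_1 = 13408.20000
D_2 = 15365.79720
D_3 = 17609.20359
D_4 = 20180.14732
D_5 = 23126.44882
Terminal value at year 5: TV = D_5×(1+g_2)/(r−g_2) = 24259.64482/0.04 = 606491.12040
P_0 = D_1/(1+r)^1 + D_2/(1+r)^2 + D_3/(1+r)^3 + D_4/(1+r)^4 + D_5/(1+r)^5 + TV/(1+r)^5
    = 12312.39669 + 12956.84721 + 13635.02930 + 14348.70851 + 15099.74284 + 395990.75610 = 464343.48066

$464343.48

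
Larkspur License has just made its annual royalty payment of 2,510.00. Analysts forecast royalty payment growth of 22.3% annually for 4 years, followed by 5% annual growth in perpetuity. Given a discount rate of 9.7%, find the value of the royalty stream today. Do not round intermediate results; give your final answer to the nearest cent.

D_1 = 3069.73000
D_2 = 3754.27979
D_3 = 4591.48418
D_4 = 5615.38516
Terminal value at year 4: TV = D_4×(1+g_2)/(r−g_2) = 5896.15441/0.047 = 125450.09391
P_0 = D_1/(1+r)^1 + D_2/(1+r)^2 + D_3/(1+r)^3 + D_4/(1+r)^4 + TV/(1+r)^4
    = 2798.29535 + 3119.70393 + 3478.02909 + 3877.51101 + 86625.24590 = 99898.78528

99898.79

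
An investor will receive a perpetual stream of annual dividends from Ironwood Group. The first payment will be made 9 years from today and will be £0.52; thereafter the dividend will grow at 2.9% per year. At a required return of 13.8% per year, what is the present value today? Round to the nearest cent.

Value at end of year 8: C₁ / (r − g) = £0.52 / (0.138 − 0.029) = £4.7706
Discount to today: PV = £4.7706 / (1 + 0.138)^8 = £4.7706 / 2.812795 = £1.70

£1.70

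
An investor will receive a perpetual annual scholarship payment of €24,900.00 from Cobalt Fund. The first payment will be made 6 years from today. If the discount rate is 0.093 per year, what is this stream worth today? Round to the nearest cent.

€171638.85

Value at end of year 5: C / r = €24,900.00 / 0.093 = €267,741.9355
Discount to today: PV = €267,741.9355 / (1 + 0.093)^5 = €267,741.9355 / 1.559915 = €171,638.85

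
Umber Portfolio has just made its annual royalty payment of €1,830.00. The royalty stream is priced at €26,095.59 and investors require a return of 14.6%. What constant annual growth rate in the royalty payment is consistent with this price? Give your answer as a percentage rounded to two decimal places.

P = D₀(1+g)/(r−g) ⇒ P(r−g) = D₀(1+g) ⇒ g(P+D₀) = P·r − D₀
g = (P·r − D₀)/(P + D₀) = (€26,095.59×0.146 − €1,830.00) / (€26,095.59 + €1,830.00) = 0.070901

7.09%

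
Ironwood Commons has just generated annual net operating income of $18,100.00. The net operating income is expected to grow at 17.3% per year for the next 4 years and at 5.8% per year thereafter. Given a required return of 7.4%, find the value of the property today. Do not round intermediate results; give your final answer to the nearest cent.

$1793712.27

D_1 = 21231.30000
D_2 = 24904.31490
D_3 = 29212.76138
D_4 = 34266.56910
Terminal value at year 4: TV = D_4×(1+g_2)/(r−g_2) = 36254.03010/0.016 = 2265876.88148
P_0 = D_1/(1+r)^1 + D_2/(1+r)^2 + D_3/(1+r)^3 + D_4/(1+r)^4 + TV/(1+r)^4
    = 19768.43575 + 21590.66587 + 23580.86691 + 25754.52224 + 1703017.78303 = 1793712.27380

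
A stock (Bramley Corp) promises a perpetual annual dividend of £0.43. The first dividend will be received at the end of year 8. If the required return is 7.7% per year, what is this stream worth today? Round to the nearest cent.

Value at end of year 7: C / r = £0.43 / 0.077 = £5.5844
Discount to today: PV = £5.5844 / (1 + 0.077)^7 = £5.5844 / 1.680776 = £3.32

£3.32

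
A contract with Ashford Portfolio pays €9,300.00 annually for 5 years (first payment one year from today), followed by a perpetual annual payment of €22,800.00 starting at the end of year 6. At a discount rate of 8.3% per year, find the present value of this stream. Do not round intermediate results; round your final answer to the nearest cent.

PV of 5-year annuity: €9,300.00 × [1 − (1+0.083)^−5] / 0.083 = 36840.44675
Perpetuity value at year 5: €22,800.00 / 0.083 = 274698.79518
PV of perpetuity: 274698.79518 / (1+0.083)^5 = 184380.28057
Total PV = 36840.44675 + 184380.28057 = 221220.72732

€221220.73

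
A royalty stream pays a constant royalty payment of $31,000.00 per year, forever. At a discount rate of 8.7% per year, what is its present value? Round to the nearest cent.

Level perpetuity: PV = C / r = $31,000.00 / 0.087 = $356,321.84

$356321.84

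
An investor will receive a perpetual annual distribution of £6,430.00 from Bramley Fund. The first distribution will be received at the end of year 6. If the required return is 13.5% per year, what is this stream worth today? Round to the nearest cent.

Value at end of year 5: C / r = £6,430.00 / 0.135 = £47,629.6296
Discount to today: PV = £47,629.6296 / (1 + 0.135)^5 = £47,629.6296 / 1.883559 = £25,287.03

£25287.03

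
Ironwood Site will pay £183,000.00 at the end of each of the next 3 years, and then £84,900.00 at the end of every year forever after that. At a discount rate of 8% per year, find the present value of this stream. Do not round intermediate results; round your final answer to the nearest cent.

£1314063.21

PV of 3-year annuity: £183,000.00 × [1 − (1+0.08)^−3] / 0.08 = 471608.74867
Perpetuity value at year 3: £84,900.00 / 0.08 = 1061250.00000
PV of perpetuity: 1061250.00000 / (1+0.08)^3 = 842454.46578
Total PV = 471608.74867 + 842454.46578 = 1314063.21445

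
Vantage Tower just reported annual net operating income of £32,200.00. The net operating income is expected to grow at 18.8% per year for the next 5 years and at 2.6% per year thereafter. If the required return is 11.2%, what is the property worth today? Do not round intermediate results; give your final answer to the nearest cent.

£731819.40

D_1 = 38253.60000
D_2 = 45445.27680
D_3 = 53988.98884
D_4 = 64138.91874
D_5 = 76197.03546
Terminal value at year 5: TV = D_5×(1+g_2)/(r−g_2) = 78178.15839/0.086 = 909048.35332
P_0 = D_1/(1+r)^1 + D_2/(1+r)^2 + D_3/(1+r)^3 + D_4/(1+r)^4 + D_5/(1+r)^5 + TV/(1+r)^5
    = 34400.71942 + 36751.84773 + 39263.66466 + 41947.15253 + 44814.04425 + 534641.96982 = 731819.39843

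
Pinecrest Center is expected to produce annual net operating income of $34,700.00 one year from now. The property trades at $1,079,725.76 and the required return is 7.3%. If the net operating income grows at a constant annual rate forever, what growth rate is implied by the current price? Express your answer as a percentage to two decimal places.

P = D₁/(r−g) ⇒ g = r − D₁/P = 0.073 − $34,700.00/$1,079,725.76 = 0.040862

4.09%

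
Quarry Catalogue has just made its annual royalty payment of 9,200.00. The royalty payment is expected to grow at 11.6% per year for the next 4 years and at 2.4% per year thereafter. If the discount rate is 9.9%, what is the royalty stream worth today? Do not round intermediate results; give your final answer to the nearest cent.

D_1 = 10267.20000
D_2 = 11458.19520
D_3 = 12787.34584
D_4 = 14270.67796
Terminal value at year 4: TV = D_4×(1+g_2)/(r−g_2) = 14613.17423/0.075 = 194842.32309
P_0 = D_1/(1+r)^1 + D_2/(1+r)^2 + D_3/(1+r)^3 + D_4/(1+r)^4 + TV/(1+r)^4
    = 9342.31119 + 9486.82374 + 9633.57170 + 9782.58964 + 133564.95720 = 171810.25346

171810.25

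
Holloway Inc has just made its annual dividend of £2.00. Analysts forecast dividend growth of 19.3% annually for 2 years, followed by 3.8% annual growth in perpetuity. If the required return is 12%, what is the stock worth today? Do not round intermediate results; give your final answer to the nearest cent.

D_1 = 2.38600
D_2 = 2.84650
Terminal value at year 2: TV = D_2×(1+g_2)/(r−g_2) = 2.95466/0.082 = 36.03250
P_0 = D_1/(1+r)^1 + D_2/(1+r)^2 + TV/(1+r)^2
    = 2.13036 + 2.26921 + 28.72489 = 33.12446

£33.12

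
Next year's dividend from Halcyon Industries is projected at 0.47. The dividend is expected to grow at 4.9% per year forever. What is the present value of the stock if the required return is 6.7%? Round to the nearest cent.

Growing perpetuity: P = D₁ / (r − g) = 0.4700 / (0.067 − 0.049) = 26.11

26.11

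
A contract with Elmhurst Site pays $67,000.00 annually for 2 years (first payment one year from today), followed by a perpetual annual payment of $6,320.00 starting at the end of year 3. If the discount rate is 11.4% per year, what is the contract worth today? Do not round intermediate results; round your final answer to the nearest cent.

PV of 2-year annuity: $67,000.00 × [1 − (1+0.114)^−2] / 0.114 = 114132.51936
Perpetuity value at year 2: $6,320.00 / 0.114 = 55438.59649
PV of perpetuity: 55438.59649 / (1+0.114)^2 = 44672.66332
Total PV = 114132.51936 + 44672.66332 = 158805.18268

$158805.18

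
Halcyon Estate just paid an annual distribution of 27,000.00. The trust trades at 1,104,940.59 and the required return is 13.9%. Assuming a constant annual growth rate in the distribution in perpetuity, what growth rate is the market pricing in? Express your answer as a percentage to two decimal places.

11.18%

P = D₀(1+g)/(r−g) ⇒ P(r−g) = D₀(1+g) ⇒ g(P+D₀) = P·r − D₀
g = (P·r − D₀)/(P + D₀) = (1,104,940.59×0.139 − 27,000.00) / (1,104,940.59 + 27,000.00) = 0.111832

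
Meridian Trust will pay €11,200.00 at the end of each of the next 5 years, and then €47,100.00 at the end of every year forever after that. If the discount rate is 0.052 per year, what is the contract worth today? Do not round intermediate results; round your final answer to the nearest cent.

PV of 5-year annuity: €11,200.00 × [1 − (1+0.052)^−5] / 0.052 = 48223.22301
Perpetuity value at year 5: €47,100.00 / 0.052 = 905769.23077
PV of perpetuity: 905769.23077 / (1+0.052)^5 = 702973.35542
Total PV = 48223.22301 + 702973.35542 = 751196.57844

€751196.58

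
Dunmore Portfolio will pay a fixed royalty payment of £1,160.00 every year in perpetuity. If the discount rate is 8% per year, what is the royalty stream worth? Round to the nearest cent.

£14500.00

Level perpetuity: PV = C / r = £1,160.00 / 0.08 = £14,500.00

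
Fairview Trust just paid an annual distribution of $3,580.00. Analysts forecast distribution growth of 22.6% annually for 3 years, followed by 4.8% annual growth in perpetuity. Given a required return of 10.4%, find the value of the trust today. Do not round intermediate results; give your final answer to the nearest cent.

$105046.44

D_1 = 4389.08000
D_2 = 5381.01208
D_3 = 6597.12081
Terminal value at year 3: TV = D_3×(1+g_2)/(r−g_2) = 6913.78261/0.056 = 123460.40373
P_0 = D_1/(1+r)^1 + D_2/(1+r)^2 + D_3/(1+r)^3 + TV/(1+r)^3
    = 3975.61594 + 4414.95031 + 4902.83431 + 91753.04217 = 105046.44274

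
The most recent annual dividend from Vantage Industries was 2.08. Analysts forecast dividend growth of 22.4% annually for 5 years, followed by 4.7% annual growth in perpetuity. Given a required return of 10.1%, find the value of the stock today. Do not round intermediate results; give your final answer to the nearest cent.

82.93

D_1 = 2.54592
D_2 = 3.11621
D_3 = 3.81424
D_4 = 4.66863
D_5 = 5.71440
Terminal value at year 5: TV = D_5×(1+g_2)/(r−g_2) = 5.98297/0.054 = 110.79581
P_0 = D_1/(1+r)^1 + D_2/(1+r)^2 + D_3/(1+r)^3 + D_4/(1+r)^4 + D_5/(1+r)^5 + TV/(1+r)^5
    = 2.31237 + 2.57070 + 2.85789 + 3.17716 + 3.53211 + 68.48363 = 82.93386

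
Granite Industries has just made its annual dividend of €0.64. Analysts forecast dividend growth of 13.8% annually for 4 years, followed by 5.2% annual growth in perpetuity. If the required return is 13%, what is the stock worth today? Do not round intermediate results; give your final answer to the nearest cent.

€11.48

D_1 = 0.72832
D_2 = 0.82883
D_3 = 0.94321
D_4 = 1.07337
Terminal value at year 4: TV = D_4×(1+g_2)/(r−g_2) = 1.12918/0.078 = 14.47672
P_0 = D_1/(1+r)^1 + D_2/(1+r)^2 + D_3/(1+r)^3 + D_4/(1+r)^4 + TV/(1+r)^4
    = 0.64453 + 0.64909 + 0.65369 + 0.65832 + 8.87884 = 11.48447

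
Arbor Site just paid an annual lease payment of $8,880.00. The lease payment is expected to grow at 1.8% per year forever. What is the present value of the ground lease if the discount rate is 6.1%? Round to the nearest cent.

D₁ = D₀ × (1 + g) = $8,880.00 × 1.018 = $9,039.8400
Growing perpetuity: P = D₁ / (r − g) = $9,039.8400 / (0.061 − 0.018) = $210,228.84

$210228.84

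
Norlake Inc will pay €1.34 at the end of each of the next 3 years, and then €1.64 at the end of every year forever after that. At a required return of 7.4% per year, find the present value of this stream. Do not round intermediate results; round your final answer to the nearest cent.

PV of 3-year annuity: €1.34 × [1 − (1+0.074)^−3] / 0.074 = 3.49104
Perpetuity value at year 3: €1.64 / 0.074 = 22.16216
PV of perpetuity: 22.16216 / (1+0.074)^3 = 17.88954
Total PV = 3.49104 + 17.88954 = 21.38059

€21.38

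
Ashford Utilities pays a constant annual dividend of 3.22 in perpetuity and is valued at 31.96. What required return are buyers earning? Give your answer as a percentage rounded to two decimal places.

P = C/r ⇒ r = C/P = 3.22/31.96 = 0.100751

10.08%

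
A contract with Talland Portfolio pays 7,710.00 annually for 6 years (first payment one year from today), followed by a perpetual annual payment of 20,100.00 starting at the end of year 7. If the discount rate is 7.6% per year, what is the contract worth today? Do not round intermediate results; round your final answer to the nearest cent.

PV of 6-year annuity: 7,710.00 × [1 − (1+0.076)^−6] / 0.076 = 36079.07337
Perpetuity value at year 6: 20,100.00 / 0.076 = 264473.68421
PV of perpetuity: 264473.68421 / (1+0.076)^6 = 170415.39956
Total PV = 36079.07337 + 170415.39956 = 206494.47293

206494.47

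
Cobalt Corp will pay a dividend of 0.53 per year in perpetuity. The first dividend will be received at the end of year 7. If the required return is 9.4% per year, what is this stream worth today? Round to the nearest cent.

3.29

Value at end of year 6: C / r = 0.53 / 0.094 = 5.6383
Discount to today: PV = 5.6383 / (1 + 0.094)^6 = 5.6383 / 1.714368 = 3.29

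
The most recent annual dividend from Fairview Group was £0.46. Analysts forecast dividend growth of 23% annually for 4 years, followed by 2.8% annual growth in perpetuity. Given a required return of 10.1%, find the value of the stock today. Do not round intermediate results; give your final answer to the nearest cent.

D_1 = 0.56580
D_2 = 0.69593
D_3 = 0.85600
D_4 = 1.05288
Terminal value at year 4: TV = D_4×(1+g_2)/(r−g_2) = 1.08236/0.073 = 14.82684
P_0 = D_1/(1+r)^1 + D_2/(1+r)^2 + D_3/(1+r)^3 + D_4/(1+r)^4 + TV/(1+r)^4
    = 0.51390 + 0.57411 + 0.64137 + 0.71652 + 10.09019 = 12.53609

£12.54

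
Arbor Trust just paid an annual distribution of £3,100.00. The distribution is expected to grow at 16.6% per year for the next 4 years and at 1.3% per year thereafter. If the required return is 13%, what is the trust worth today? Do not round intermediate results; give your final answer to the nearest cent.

D_1 = 3614.60000
D_2 = 4214.62360
D_3 = 4914.25112
D_4 = 5730.01680
Terminal value at year 4: TV = D_4×(1+g_2)/(r−g_2) = 5804.50702/0.117 = 49611.17112
P_0 = D_1/(1+r)^1 + D_2/(1+r)^2 + D_3/(1+r)^3 + D_4/(1+r)^4 + TV/(1+r)^4
    = 3198.76106 + 3300.66849 + 3405.82253 + 3514.32662 + 30427.46035 = 43847.03906

£43847.04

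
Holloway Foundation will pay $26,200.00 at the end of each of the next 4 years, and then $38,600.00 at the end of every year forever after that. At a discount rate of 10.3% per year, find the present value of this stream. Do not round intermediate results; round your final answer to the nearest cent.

PV of 4-year annuity: $26,200.00 × [1 − (1+0.103)^−4] / 0.103 = 82513.99349
Perpetuity value at year 4: $38,600.00 / 0.103 = 374757.28155
PV of perpetuity: 374757.28155 / (1+0.103)^4 = 253190.86366
Total PV = 82513.99349 + 253190.86366 = 335704.85715

$335704.86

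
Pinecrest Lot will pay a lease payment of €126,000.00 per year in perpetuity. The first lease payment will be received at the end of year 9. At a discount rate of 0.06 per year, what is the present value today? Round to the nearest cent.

€1317565.98

Value at end of year 8: C / r = €126,000.00 / 0.06 = €2,100,000.0000
Discount to today: PV = €2,100,000.0000 / (1 + 0.06)^8 = €2,100,000.0000 / 1.593848 = €1,317,565.98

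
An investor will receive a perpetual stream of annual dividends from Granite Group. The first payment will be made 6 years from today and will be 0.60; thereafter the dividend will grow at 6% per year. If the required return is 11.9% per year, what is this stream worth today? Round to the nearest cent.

Value at end of year 5: C₁ / (r − g) = 0.60 / (0.119 − 0.06) = 10.1695
Discount to today: PV = 10.1695 / (1 + 0.119)^5 = 10.1695 / 1.754488 = 5.80

5.80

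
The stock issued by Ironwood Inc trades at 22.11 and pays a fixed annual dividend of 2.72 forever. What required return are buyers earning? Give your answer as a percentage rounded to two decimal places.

12.30%

P = C/r ⇒ r = C/P = 2.72/22.11 = 0.123021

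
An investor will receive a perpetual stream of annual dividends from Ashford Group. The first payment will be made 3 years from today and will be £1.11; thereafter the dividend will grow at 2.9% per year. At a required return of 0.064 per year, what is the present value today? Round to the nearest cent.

Value at end of year 2: C₁ / (r − g) = £1.11 / (0.064 − 0.029) = £31.7143
Discount to today: PV = £31.7143 / (1 + 0.064)^2 = £31.7143 / 1.132096 = £28.01

£28.01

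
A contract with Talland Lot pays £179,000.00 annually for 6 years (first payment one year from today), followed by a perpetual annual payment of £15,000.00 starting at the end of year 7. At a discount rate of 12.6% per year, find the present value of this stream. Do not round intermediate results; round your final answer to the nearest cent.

£782014.27

PV of 6-year annuity: £179,000.00 × [1 − (1+0.126)^−6] / 0.126 = 723603.84154
Perpetuity value at year 6: £15,000.00 / 0.126 = 119047.61905
PV of perpetuity: 119047.61905 / (1+0.126)^6 = 58410.42562
Total PV = 723603.84154 + 58410.42562 = 782014.26717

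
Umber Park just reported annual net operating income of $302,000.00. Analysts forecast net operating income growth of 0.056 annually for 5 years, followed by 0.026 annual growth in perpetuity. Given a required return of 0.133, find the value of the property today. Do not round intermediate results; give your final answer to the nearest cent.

D_1 = 318912.00000
D_2 = 336771.07200
D_3 = 355630.25203
D_4 = 375545.54615
D_5 = 396576.09673
Terminal value at year 5: TV = D_5×(1+g_2)/(r−g_2) = 406887.07524/0.107 = 3802682.94621
P_0 = D_1/(1+r)^1 + D_2/(1+r)^2 + D_3/(1+r)^3 + D_4/(1+r)^4 + D_5/(1+r)^5 + TV/(1+r)^5
    = 281475.72816 + 262346.30974 + 244516.94888 + 227899.29216 + 212410.99075 + 2036763.33188 = 3265412.60157

$3265412.60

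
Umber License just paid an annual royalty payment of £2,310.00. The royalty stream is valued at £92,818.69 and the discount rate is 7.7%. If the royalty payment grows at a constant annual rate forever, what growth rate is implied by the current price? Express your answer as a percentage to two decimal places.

P = D₀(1+g)/(r−g) ⇒ P(r−g) = D₀(1+g) ⇒ g(P+D₀) = P·r − D₀
g = (P·r − D₀)/(P + D₀) = (£92,818.69×0.077 − £2,310.00) / (£92,818.69 + £2,310.00) = 0.050847

5.08%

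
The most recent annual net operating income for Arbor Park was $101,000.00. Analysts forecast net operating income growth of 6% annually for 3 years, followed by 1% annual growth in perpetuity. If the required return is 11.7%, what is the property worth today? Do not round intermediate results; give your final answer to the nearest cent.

$1087850.96

D_1 = 107060.00000
D_2 = 113483.60000
D_3 = 120292.61600
Terminal value at year 3: TV = D_3×(1+g_2)/(r−g_2) = 121495.54216/0.107 = 1135472.35664
P_0 = D_1/(1+r)^1 + D_2/(1+r)^2 + D_3/(1+r)^3 + TV/(1+r)^3
    = 95846.01611 + 90955.03767 + 86313.64363 + 814736.26230 = 1087850.95971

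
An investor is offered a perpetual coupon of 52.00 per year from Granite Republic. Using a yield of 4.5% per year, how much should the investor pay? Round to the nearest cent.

1155.56

Level perpetuity: PV = C / r = 52.00 / 0.045 = 1,155.56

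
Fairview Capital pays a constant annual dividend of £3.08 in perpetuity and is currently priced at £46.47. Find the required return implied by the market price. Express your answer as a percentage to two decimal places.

6.63%

P = C/r ⇒ r = C/P = £3.08/£46.47 = 0.066279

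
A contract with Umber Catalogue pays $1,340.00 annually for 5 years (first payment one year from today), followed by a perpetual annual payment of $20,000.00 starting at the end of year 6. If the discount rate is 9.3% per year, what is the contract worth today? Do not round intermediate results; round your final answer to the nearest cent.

$143034.34

PV of 5-year annuity: $1,340.00 × [1 − (1+0.093)^−5] / 0.093 = 5171.81279
Perpetuity value at year 5: $20,000.00 / 0.093 = 215053.76344
PV of perpetuity: 215053.76344 / (1+0.093)^5 = 137862.52782
Total PV = 5171.81279 + 137862.52782 = 143034.34060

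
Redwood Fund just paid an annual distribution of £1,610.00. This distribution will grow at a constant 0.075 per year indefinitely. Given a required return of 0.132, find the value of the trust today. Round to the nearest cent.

D₁ = D₀ × (1 + g) = £1,610.00 × 1.075 = £1,730.7500
Growing perpetuity: P = D₁ / (r − g) = £1,730.7500 / (0.132 − 0.075) = £30,364.04

£30364.04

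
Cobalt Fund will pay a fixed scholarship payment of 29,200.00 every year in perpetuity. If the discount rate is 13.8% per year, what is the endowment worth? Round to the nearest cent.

Level perpetuity: PV = C / r = 29,200.00 / 0.138 = 211,594.20

211594.20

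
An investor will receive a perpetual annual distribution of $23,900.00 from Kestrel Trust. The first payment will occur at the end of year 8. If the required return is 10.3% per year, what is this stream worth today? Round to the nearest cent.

Value at end of year 7: C / r = $23,900.00 / 0.103 = $232,038.8350
Discount to today: PV = $232,038.8350 / (1 + 0.103)^7 = $232,038.8350 / 1.986226 = $116,824.00

$116824.00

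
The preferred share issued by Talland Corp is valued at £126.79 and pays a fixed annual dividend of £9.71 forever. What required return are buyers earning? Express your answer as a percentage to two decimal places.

7.66%

P = C/r ⇒ r = C/P = £9.71/£126.79 = 0.076583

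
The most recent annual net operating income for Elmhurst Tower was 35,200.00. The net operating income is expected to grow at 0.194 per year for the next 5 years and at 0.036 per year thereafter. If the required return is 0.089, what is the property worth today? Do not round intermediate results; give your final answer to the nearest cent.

D_1 = 42028.80000
D_2 = 50182.38720
D_3 = 59917.77032
D_4 = 71541.81776
D_5 = 85420.93040
Terminal value at year 5: TV = D_5×(1+g_2)/(r−g_2) = 88496.08390/0.053 = 1669737.43204
P_0 = D_1/(1+r)^1 + D_2/(1+r)^2 + D_3/(1+r)^3 + D_4/(1+r)^4 + D_5/(1+r)^5 + TV/(1+r)^5
    = 38593.93939 + 42315.11812 + 46395.08819 + 50868.44380 + 55773.11469 + 1090206.54377 = 1324152.24797

1324152.25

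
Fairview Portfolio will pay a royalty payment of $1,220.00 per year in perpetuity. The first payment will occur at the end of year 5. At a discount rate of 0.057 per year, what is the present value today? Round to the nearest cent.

Value at end of year 4: C / r = $1,220.00 / 0.057 = $21,403.5088
Discount to today: PV = $21,403.5088 / (1 + 0.057)^4 = $21,403.5088 / 1.248245 = $17,146.88

$17146.88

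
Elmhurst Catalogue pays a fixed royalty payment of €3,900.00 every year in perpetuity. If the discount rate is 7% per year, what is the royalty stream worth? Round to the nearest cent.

Level perpetuity: PV = C / r = €3,900.00 / 0.07 = €55,714.29

€55714.29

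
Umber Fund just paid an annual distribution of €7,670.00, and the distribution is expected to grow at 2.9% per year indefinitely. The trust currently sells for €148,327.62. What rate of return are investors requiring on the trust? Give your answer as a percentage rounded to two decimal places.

D₁ = €7,670.00 × 1.029 = €7,892.4300
P = D₁/(r − g) ⇒ r = D₁/P + g = €7,892.4300/€148,327.62 + 0.029 = 0.053209 + 0.029 = 0.082209

8.22%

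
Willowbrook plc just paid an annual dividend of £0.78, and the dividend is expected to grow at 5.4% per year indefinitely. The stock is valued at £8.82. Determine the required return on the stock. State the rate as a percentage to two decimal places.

D₁ = £0.78 × 1.054 = £0.8221
P = D₁/(r − g) ⇒ r = D₁/P + g = £0.8221/£8.82 + 0.054 = 0.093211 + 0.054 = 0.147211

14.72%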